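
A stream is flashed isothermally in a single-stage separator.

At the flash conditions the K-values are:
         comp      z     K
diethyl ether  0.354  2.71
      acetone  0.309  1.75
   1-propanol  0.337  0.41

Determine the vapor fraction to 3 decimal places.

ψ = 0.835

Material balance + equilibrium reduce to Σ zᵢ(Kᵢ−1)/(1+ψ(Kᵢ−1)) = 0.
g(0) = ΣzᵢKᵢ − 1 = 0.638 and g(1) = 1 − Σzᵢ/Kᵢ = -0.129, so a root lies in (0, 1).
Newton–Raphson from ψ = 0.5:
  ψ = 0.500: g = 0.2128, g' = -0.629 → ψ = 0.839
  ψ = 0.839: g = -0.0025, g' = -0.700 → ψ = 0.835
Converged at ψ = 0.835.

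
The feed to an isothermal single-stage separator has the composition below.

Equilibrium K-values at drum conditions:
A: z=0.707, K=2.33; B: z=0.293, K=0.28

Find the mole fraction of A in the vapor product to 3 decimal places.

Rachford–Rice: g(ψ) = Σ zᵢ(Kᵢ−1)/(1+ψ(Kᵢ−1)) = 0.
Feasibility: ΣzᵢKᵢ = 1.729, Σzᵢ/Kᵢ = 1.350 — both > 1, two phases present.
Iterate (Newton) starting at ψ = 0.52:
  ψ = 0.520: g = 0.2187, g' = -0.825 → ψ = 0.785
  ψ = 0.785: g = -0.0252, g' = -1.103 → ψ = 0.762
Converged at ψ = 0.762.
Compositions from xᵢ = zᵢ/(1+ψ(Kᵢ−1)), yᵢ = Kᵢxᵢ:
  A: x = 0.351, y = 0.818
  B: x = 0.649, y = 0.182

y_A = 0.818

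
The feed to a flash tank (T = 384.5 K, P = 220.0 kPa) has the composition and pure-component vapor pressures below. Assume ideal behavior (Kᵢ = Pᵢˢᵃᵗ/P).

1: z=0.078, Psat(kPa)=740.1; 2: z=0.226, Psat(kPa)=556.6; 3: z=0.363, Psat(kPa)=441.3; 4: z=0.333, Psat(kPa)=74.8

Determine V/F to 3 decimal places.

V/F = 0.751

Raoult's law: Kᵢ = Pᵢˢᵃᵗ/P = Pᵢˢᵃᵗ/220.0.
  K_1 = 740.1/220.0 = 3.36409, K_2 = 556.6/220.0 = 2.53000, K_3 = 441.3/220.0 = 2.00591, K_4 = 74.8/220.0 = 0.34000
Newton–Raphson from V/F = 0.6:
  V/F = 0.600: g = 0.1204, g' = -0.759 → V/F = 0.759
  V/F = 0.759: g = -0.0070, g' = -0.869 → V/F = 0.751
Converged at V/F = 0.751.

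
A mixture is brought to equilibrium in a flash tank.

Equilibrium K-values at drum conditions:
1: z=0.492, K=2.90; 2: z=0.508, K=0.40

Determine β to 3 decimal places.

β = 0.553

Let β = V/F and solve Σ zᵢ(Kᵢ−1)/(1+β(Kᵢ−1)) = 0.
Feasibility: ΣzᵢKᵢ = 1.630, Σzᵢ/Kᵢ = 1.440 — both > 1, two phases present.
Binary case is linear: z₁(K₁−1)(1+β(K₂−1)) + z₂(K₂−1)(1+β(K₁−1)) = 0
⇒ β = [z₁(K₁−1)+z₂(K₂−1)] / [−(K₁−1)(K₂−1)] = 0.6300/1.1400 = 0.553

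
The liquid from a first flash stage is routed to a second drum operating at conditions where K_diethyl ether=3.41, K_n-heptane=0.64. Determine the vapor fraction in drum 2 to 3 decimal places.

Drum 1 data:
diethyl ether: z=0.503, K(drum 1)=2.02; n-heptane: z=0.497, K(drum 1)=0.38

Drum 1:
Let ψ₁ = V/F and solve Σ zᵢ(Kᵢ−1)/(1+ψ₁(Kᵢ−1)) = 0.
Feasibility: ΣzᵢKᵢ = 1.205, Σzᵢ/Kᵢ = 1.557 — both > 1, two phases present.
Iterate (Newton) starting at ψ₁ = 0.5:
  ψ₁ = 0.500: g = -0.1068, g' = -0.631 → ψ₁ = 0.331
  ψ₁ = 0.331: g = -0.0040, g' = -0.595 → ψ₁ = 0.324
Converged at ψ₁ = 0.324.
Drum-1 compositions:
  diethyl ether: x = 0.378, y = 0.764
  n-heptane: x = 0.622, y = 0.236
Drum-2 feed = drum-1 liquid: z₂ = (0.3780, 0.6220).
Drum 2:
Rachford–Rice: g(ψ₂) = Σ zᵢ(Kᵢ−1)/(1+ψ₂(Kᵢ−1)) = 0.
Feasibility: ΣzᵢKᵢ = 1.687, Σzᵢ/Kᵢ = 1.083 — both > 1, two phases present.
Newton–Raphson from ψ₂ = 0.5:
  ψ₂ = 0.500: g = 0.1401, g' = -0.571 → ψ₂ = 0.745
  ψ₂ = 0.745: g = 0.0199, g' = -0.431 → ψ₂ = 0.791
  ψ₂ = 0.791: g = 0.0003, g' = -0.417 → ψ₂ = 0.792
Converged at ψ₂ = 0.792.
  diethyl ether: x = 0.130, y = 0.443
  n-heptane: x = 0.870, y = 0.557

V/F (drum 2) = 0.792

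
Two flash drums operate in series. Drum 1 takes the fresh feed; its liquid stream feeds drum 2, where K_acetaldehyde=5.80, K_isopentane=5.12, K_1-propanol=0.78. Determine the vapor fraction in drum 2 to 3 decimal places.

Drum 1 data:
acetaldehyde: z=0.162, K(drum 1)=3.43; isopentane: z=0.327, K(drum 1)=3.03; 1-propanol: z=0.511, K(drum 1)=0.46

V/F (drum 2) = 0.726

Drum 1:
Let ψ₁ = V/F and solve Σ zᵢ(Kᵢ−1)/(1+ψ₁(Kᵢ−1)) = 0.
Check two-phase: ΣzᵢKᵢ = 1.782 > 1 and Σzᵢ/Kᵢ = 1.266 > 1, so g(0) = 0.782 > 0 and g(1) = -0.266 < 0.
Iterate (Newton) starting at ψ₁ = 0.49:
  ψ₁ = 0.490: g = 0.1373, g' = -0.814 → ψ₁ = 0.659
  ψ₁ = 0.659: g = 0.0071, g' = -0.747 → ψ₁ = 0.668
Converged at ψ₁ = 0.668.
Drum-1 compositions:
  acetaldehyde: x = 0.062, y = 0.212
  isopentane: x = 0.139, y = 0.420
  1-propanol: x = 0.799, y = 0.368
Drum-2 feed = drum-1 liquid: z₂ = (0.0617, 0.1388, 0.7995).
Drum 2:
Newton iteration, ψ₂⁰ = 0.5:
  ψ₂ = 0.500: g = 0.0764, g' = -0.423 → ψ₂ = 0.680
  ψ₂ = 0.680: g = 0.0130, g' = -0.295 → ψ₂ = 0.724
  ψ₂ = 0.724: g = 0.0005, g' = -0.274 → ψ₂ = 0.726
Converged at ψ₂ = 0.726.
  acetaldehyde: x = 0.014, y = 0.080
  isopentane: x = 0.035, y = 0.178
  1-propanol: x = 0.951, y = 0.742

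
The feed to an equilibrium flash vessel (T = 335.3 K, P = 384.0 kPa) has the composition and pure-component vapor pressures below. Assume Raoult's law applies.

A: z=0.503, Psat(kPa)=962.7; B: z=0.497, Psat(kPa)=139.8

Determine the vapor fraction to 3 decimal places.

ψ = 0.461

Raoult's law: Kᵢ = Pᵢˢᵃᵗ/P = Pᵢˢᵃᵗ/384.0.
  K_A = 962.7/384.0 = 2.50703, K_B = 139.8/384.0 = 0.36406
Rachford–Rice: g(ψ) = Σ zᵢ(Kᵢ−1)/(1+ψ(Kᵢ−1)) = 0.
Check two-phase: ΣzᵢKᵢ = 1.442 > 1 and Σzᵢ/Kᵢ = 1.566 > 1, so g(0) = 0.442 > 0 and g(1) = -0.566 < 0.
Binary case is linear: z₁(K₁−1)(1+ψ(K₂−1)) + z₂(K₂−1)(1+ψ(K₁−1)) = 0
⇒ ψ = [z₁(K₁−1)+z₂(K₂−1)] / [−(K₁−1)(K₂−1)] = 0.4420/0.9584 = 0.461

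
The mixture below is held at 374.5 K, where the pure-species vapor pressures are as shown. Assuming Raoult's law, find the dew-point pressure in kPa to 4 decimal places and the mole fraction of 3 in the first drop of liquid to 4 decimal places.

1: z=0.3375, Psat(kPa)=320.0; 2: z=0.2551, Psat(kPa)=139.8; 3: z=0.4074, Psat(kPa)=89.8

Pdew = 134.8402 kPa, x_3 = 0.6117

At the dew point ψ → 1, so Σzᵢ/Kᵢ = 1 with Kᵢ = Pᵢˢᵃᵗ/P ⇒ 1/P = Σzᵢ/Pᵢˢᵃᵗ.
1/P = 0.3375/320.0 + 0.2551/139.8 + 0.4074/89.8 = 0.0074162 ⇒ P = 134.8402 kPa
xᵢ = zᵢP/Pᵢˢᵃᵗ ⇒ x_3 = 0.4074·134.8402/89.8 = 0.6117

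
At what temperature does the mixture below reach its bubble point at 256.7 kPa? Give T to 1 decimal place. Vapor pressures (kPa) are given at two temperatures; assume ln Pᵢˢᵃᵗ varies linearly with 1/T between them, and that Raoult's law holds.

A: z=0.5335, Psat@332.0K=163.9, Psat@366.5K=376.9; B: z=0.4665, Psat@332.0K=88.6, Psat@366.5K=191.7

T = 360.8 K

Bubble-point temperature: ΣzᵢPᵢˢᵃᵗ(T) = P. Interpolate ln Pᵢˢᵃᵗ = aᵢ + bᵢ/T.
  T = 332.0 K: ΣzᵢPᵢˢᵃᵗ = 128.77 kPa
  T = 366.5 K: ΣzᵢPᵢˢᵃᵗ = 290.50 kPa
  T = 349.2 K: ΣzᵢPᵢˢᵃᵗ = 197.09 kPa
  T = 357.9 K: ΣzᵢPᵢˢᵃᵗ = 240.67 kPa
  T = 362.2 K: ΣzᵢPᵢˢᵃᵗ = 264.71 kPa
  T = 360.0 K: ΣzᵢPᵢˢᵃᵗ = 252.19 kPa
Interpolating between 360.0 K and 362.2 K gives T ≈ 360.8 K.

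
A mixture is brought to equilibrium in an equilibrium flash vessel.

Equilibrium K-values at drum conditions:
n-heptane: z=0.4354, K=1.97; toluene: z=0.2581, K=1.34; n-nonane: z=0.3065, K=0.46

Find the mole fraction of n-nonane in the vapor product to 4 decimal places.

Material balance + equilibrium reduce to Σ zᵢ(Kᵢ−1)/(1+V/F(Kᵢ−1)) = 0.
Check two-phase: ΣzᵢKᵢ = 1.3446 > 1 and Σzᵢ/Kᵢ = 1.0799 > 1, so g(0) = 0.3446 > 0 and g(1) = -0.0799 < 0.
Newton–Raphson from V/F = 0.6:
  V/F = 0.6000: g = 0.09501, g' = -0.3799 → V/F = 0.8501
  V/F = 0.8501: g = -0.00643, g' = -0.4465 → V/F = 0.8357
  V/F = 0.8357: g = -0.00005, g' = -0.4399 → V/F = 0.8356
Converged at V/F = 0.8356.
Compositions from xᵢ = zᵢ/(1+V/F(Kᵢ−1)), yᵢ = Kᵢxᵢ:
  n-heptane: x = 0.2405, y = 0.4737
  toluene: x = 0.2010, y = 0.2693
  n-nonane: x = 0.5585, y = 0.2569

y_n-nonane = 0.2569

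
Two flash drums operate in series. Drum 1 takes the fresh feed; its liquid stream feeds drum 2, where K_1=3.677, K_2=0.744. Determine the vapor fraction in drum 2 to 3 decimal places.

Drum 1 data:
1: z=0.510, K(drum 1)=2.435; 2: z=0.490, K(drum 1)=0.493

V/F (drum 2) = 0.744

Drum 1:
Material balance + equilibrium reduce to Σ zᵢ(Kᵢ−1)/(1+ψ₁(Kᵢ−1)) = 0.
Feasibility: ΣzᵢKᵢ = 1.483, Σzᵢ/Kᵢ = 1.203 — both > 1, two phases present.
Binary case is linear: z₁(K₁−1)(1+ψ₁(K₂−1)) + z₂(K₂−1)(1+ψ₁(K₁−1)) = 0
⇒ ψ₁ = [z₁(K₁−1)+z₂(K₂−1)] / [−(K₁−1)(K₂−1)] = 0.4834/0.7275 = 0.664
Drum-1 compositions:
  1: x = 0.261, y = 0.636
  2: x = 0.739, y = 0.364
Drum-2 feed = drum-1 liquid: z₂ = (0.2611, 0.7389).
Drum 2:
Iterate (Newton) starting at ψ₂ = 0.5:
  ψ₂ = 0.500: g = 0.0819, g' = -0.406 → ψ₂ = 0.702
  ψ₂ = 0.702: g = 0.0122, g' = -0.298 → ψ₂ = 0.743
  ψ₂ = 0.743: g = 0.0003, g' = -0.283 → ψ₂ = 0.744
Converged at ψ₂ = 0.744.
  1: x = 0.087, y = 0.321
  2: x = 0.913, y = 0.679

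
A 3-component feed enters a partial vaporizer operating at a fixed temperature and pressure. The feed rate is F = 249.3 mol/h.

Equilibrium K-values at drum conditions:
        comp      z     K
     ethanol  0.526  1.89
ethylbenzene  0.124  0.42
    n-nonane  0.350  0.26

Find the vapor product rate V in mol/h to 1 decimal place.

V = 54.7 mol/h

Rachford–Rice: g(ψ) = Σ zᵢ(Kᵢ−1)/(1+ψ(Kᵢ−1)) = 0.
Check two-phase: ΣzᵢKᵢ = 1.137 > 1 and Σzᵢ/Kᵢ = 1.920 > 1, so g(0) = 0.137 > 0 and g(1) = -0.920 < 0.
Newton iteration, ψ⁰ = 0.5:
  ψ = 0.500: g = -0.1884, g' = -0.765 → ψ = 0.254
  ψ = 0.254: g = -0.0213, g' = -0.625 → ψ = 0.220
  ψ = 0.220: g = -0.0001, g' = -0.620 → ψ = 0.219
Converged at ψ = 0.219.
Then V = ψ·F = 0.2195·249.3 = 54.7 mol/h and L = F − V = 194.6 mol/h.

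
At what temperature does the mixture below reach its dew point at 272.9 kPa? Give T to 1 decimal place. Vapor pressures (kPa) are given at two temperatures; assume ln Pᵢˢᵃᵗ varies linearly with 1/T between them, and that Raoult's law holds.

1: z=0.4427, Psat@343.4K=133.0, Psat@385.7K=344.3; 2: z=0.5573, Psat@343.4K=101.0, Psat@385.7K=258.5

Dew-point temperature: Σzᵢ·P/Pᵢˢᵃᵗ(T) = 1. Interpolate ln Pᵢˢᵃᵗ = aᵢ + bᵢ/T.
  T = 343.4 K: ΣzᵢP/Pᵢˢᵃᵗ = 2.4142
  T = 385.7 K: ΣzᵢP/Pᵢˢᵃᵗ = 0.9392
  T = 364.5 K: ΣzᵢP/Pᵢˢᵃᵗ = 1.4668
  T = 375.1 K: ΣzᵢP/Pᵢˢᵃᵗ = 1.1664
  T = 380.4 K: ΣzᵢP/Pᵢˢᵃᵗ = 1.0451
  T = 383.0 K: ΣzᵢP/Pᵢˢᵃᵗ = 0.9914
Interpolating between 380.4 K and 383.0 K gives T ≈ 382.6 K.

T = 382.6 K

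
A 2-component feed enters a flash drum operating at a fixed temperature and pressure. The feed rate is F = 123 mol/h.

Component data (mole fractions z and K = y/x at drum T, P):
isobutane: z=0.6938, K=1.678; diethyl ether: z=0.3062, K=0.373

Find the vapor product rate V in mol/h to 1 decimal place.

V = 80.6 mol/h

Material balance + equilibrium reduce to Σ zᵢ(Kᵢ−1)/(1+V/F(Kᵢ−1)) = 0.
g(0) = ΣzᵢKᵢ − 1 = 0.2784 and g(1) = 1 − Σzᵢ/Kᵢ = -0.2344, so a root lies in (0, 1).
Newton iteration, V/F⁰ = 0.5:
  V/F = 0.5000: g = 0.07164, g' = -0.4333 → V/F = 0.6653
  V/F = 0.6653: g = -0.00524, g' = -0.5058 → V/F = 0.6550
  V/F = 0.6550: g = -0.00003, g' = -0.4995 → V/F = 0.6549
Converged at V/F = 0.6549.
Then V = V/F·F = 0.6549·123 = 80.6 mol/h and L = F − V = 42.4 mol/h.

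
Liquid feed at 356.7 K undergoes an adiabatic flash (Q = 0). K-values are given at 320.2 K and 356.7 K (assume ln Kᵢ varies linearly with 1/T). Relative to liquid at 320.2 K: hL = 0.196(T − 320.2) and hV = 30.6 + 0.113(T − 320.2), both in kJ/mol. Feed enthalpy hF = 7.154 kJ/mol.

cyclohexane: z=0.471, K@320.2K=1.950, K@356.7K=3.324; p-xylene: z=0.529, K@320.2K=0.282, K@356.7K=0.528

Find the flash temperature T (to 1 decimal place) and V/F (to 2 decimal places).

Adiabatic flash: solve Rachford–Rice at each trial T, then check hF = ψ·hV(T) + (1−ψ)·hL(T).
  T = 320.2 K: K = (1.950, 0.282), RR gives ψ = 0.099, H_out = 3.034 kJ/mol
  T = 356.7 K: K = (3.324, 0.528), RR gives ψ = 0.770, H_out = 28.390 kJ/mol
  T = 338.4 K: K = (2.581, 0.392), RR gives ψ = 0.440, H_out = 16.372 kJ/mol
  T = 329.3 K: K = (2.252, 0.334), RR gives ψ = 0.285, H_out = 10.282 kJ/mol
  T = 324.8 K: K = (2.099, 0.308), RR gives ψ = 0.199, H_out = 6.916 kJ/mol
  T = 327.1 K: K = (2.177, 0.321), RR gives ψ = 0.244, H_out = 8.679 kJ/mol
Linear interpolation between T = 324.8 (H_out = 6.916) and T = 327.1 (H_out = 8.679) on hF = 7.154 gives T ≈ 325.1 K, at which ψ = 0.21.

T = 325.1 K, V/F = 0.21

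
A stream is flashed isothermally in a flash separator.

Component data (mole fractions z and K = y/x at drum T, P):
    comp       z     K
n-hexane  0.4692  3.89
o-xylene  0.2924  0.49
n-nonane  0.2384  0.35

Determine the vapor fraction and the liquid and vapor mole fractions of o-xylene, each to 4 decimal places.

Material balance + equilibrium reduce to Σ zᵢ(Kᵢ−1)/(1+ψ(Kᵢ−1)) = 0.
Check two-phase: ΣzᵢKᵢ = 2.0519 > 1 and Σzᵢ/Kᵢ = 1.3985 > 1, so g(0) = 1.0519 > 0 and g(1) = -0.3985 < 0.
Iterate (Newton) starting at ψ = 0.5:
  ψ = 0.5000: g = 0.12486, g' = -1.0136 → ψ = 0.6232
  ψ = 0.6232: g = 0.00504, g' = -0.9475 → ψ = 0.6285
Converged at ψ = 0.6285.
Compositions from xᵢ = zᵢ/(1+ψ(Kᵢ−1)), yᵢ = Kᵢxᵢ:
  n-hexane: x = 0.1666, y = 0.6481
  o-xylene: x = 0.4303, y = 0.2109
  n-nonane: x = 0.4031, y = 0.1411

ψ = 0.6285, x_o-xylene = 0.4303, y_o-xylene = 0.2109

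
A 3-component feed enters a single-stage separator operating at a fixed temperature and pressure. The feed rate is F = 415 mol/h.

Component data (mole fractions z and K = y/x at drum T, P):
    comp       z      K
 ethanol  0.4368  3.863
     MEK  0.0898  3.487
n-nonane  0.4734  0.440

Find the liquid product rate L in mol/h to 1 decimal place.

Newton–Raphson from ψ = 0.5:
  ψ = 0.5000: g = 0.24566, g' = -1.0023 → ψ = 0.7451
  ψ = 0.7451: g = 0.02249, g' = -0.8701 → ψ = 0.7709
Converged at ψ = 0.7709.
Then V = ψ·F = 0.7709·415 = 319.9 mol/h and L = F − V = 95.1 mol/h.

L = 95.1 mol/h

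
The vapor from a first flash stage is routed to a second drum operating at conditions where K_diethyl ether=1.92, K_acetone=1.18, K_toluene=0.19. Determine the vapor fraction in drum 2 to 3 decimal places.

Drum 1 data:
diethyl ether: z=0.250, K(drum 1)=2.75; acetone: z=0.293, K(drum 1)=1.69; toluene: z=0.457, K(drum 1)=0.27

V/F (drum 2) = 0.703

Drum 1:
Let ψ₁ = V/F and solve Σ zᵢ(Kᵢ−1)/(1+ψ₁(Kᵢ−1)) = 0.
Check two-phase: ΣzᵢKᵢ = 1.306 > 1 and Σzᵢ/Kᵢ = 1.957 > 1, so g(0) = 0.306 > 0 and g(1) = -0.957 < 0.
Newton–Raphson from ψ₁ = 0.43:
  ψ₁ = 0.430: g = -0.0807, g' = -0.850 → ψ₁ = 0.335
  ψ₁ = 0.335: g = -0.0016, g' = -0.823 → ψ₁ = 0.333
Converged at ψ₁ = 0.333.
Drum-1 compositions:
  diethyl ether: x = 0.158, y = 0.434
  acetone: x = 0.238, y = 0.403
  toluene: x = 0.604, y = 0.163
Drum-2 feed = drum-1 vapor: z₂ = (0.4343, 0.4026, 0.1630).
Drum 2:
Material balance + equilibrium reduce to Σ zᵢ(Kᵢ−1)/(1+ψ₂(Kᵢ−1)) = 0.
Check two-phase: ΣzᵢKᵢ = 1.340 > 1 and Σzᵢ/Kᵢ = 1.425 > 1, so g(0) = 0.340 > 0 and g(1) = -0.425 < 0.
Iterate (Newton) starting at ψ₂ = 0.4:
  ψ₂ = 0.400: g = 0.1644, g' = -0.442 → ψ₂ = 0.772
  ψ₂ = 0.772: g = -0.0551, g' = -0.898 → ψ₂ = 0.711
  ψ₂ = 0.711: g = -0.0052, g' = -0.738 → ψ₂ = 0.703
Converged at ψ₂ = 0.703.
  diethyl ether: x = 0.264, y = 0.506
  acetone: x = 0.357, y = 0.422
  toluene: x = 0.379, y = 0.072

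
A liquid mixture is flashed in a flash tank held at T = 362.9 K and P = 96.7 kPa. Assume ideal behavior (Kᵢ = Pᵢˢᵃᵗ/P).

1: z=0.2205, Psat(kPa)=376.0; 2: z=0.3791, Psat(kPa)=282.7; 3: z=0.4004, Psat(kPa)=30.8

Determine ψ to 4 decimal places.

ψ = 0.6998

Raoult's law: Kᵢ = Pᵢˢᵃᵗ/P = Pᵢˢᵃᵗ/96.7.
  K_1 = 376.0/96.7 = 3.888314, K_2 = 282.7/96.7 = 2.923475, K_3 = 30.8/96.7 = 0.318511
Iterate (Newton) starting at ψ = 0.42:
  ψ = 0.4200: g = 0.30883, g' = -1.1697 → ψ = 0.6840
  ψ = 0.6840: g = 0.01778, g' = -1.1218 → ψ = 0.6999
  ψ = 0.6999: g = -0.00011, g' = -1.1360 → ψ = 0.6998
Converged at ψ = 0.6998.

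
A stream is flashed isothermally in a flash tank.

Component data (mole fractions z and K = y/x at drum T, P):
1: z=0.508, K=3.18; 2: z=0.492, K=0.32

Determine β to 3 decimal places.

β = 0.521

Rachford–Rice: g(β) = Σ zᵢ(Kᵢ−1)/(1+β(Kᵢ−1)) = 0.
Feasibility: ΣzᵢKᵢ = 1.773, Σzᵢ/Kᵢ = 1.697 — both > 1, two phases present.
Iterate (Newton) starting at β = 0.53:
  β = 0.530: g = -0.0093, g' = -1.076 → β = 0.521
Converged at β = 0.521.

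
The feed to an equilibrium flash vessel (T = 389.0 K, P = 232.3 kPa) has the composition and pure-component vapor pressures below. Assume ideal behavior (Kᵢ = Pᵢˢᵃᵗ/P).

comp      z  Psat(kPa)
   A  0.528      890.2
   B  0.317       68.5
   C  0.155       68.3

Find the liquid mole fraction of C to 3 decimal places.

x_C = 0.263

Raoult's law: Kᵢ = Pᵢˢᵃᵗ/P = Pᵢˢᵃᵗ/232.3.
  K_A = 890.2/232.3 = 3.83211, K_B = 68.5/232.3 = 0.29488, K_C = 68.3/232.3 = 0.29402
Let ψ = V/F and solve Σ zᵢ(Kᵢ−1)/(1+ψ(Kᵢ−1)) = 0.
Feasibility: ΣzᵢKᵢ = 2.162, Σzᵢ/Kᵢ = 1.740 — both > 1, two phases present.
Newton–Raphson from ψ = 0.68:
  ψ = 0.680: g = -0.1288, g' = -1.362 → ψ = 0.585
  ψ = 0.585: g = -0.0046, g' = -1.281 → ψ = 0.582
Converged at ψ = 0.582.
Compositions from xᵢ = zᵢ/(1+ψ(Kᵢ−1)), yᵢ = Kᵢxᵢ:
  A: x = 0.199, y = 0.764
  B: x = 0.538, y = 0.159
  C: x = 0.263, y = 0.077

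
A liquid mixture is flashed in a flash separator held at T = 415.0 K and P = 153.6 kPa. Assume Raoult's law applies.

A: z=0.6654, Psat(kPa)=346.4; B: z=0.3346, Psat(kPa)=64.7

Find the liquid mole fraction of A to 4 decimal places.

x_A = 0.3156

Raoult's law: Kᵢ = Pᵢˢᵃᵗ/P = Pᵢˢᵃᵗ/153.6.
  K_A = 346.4/153.6 = 2.255208, K_B = 64.7/153.6 = 0.421224
Binary case is linear: z₁(K₁−1)(1+ψ(K₂−1)) + z₂(K₂−1)(1+ψ(K₁−1)) = 0
⇒ ψ = [z₁(K₁−1)+z₂(K₂−1)] / [−(K₁−1)(K₂−1)] = 0.64156/0.72648 = 0.8831
Compositions from xᵢ = zᵢ/(1+ψ(Kᵢ−1)), yᵢ = Kᵢxᵢ:
  A: x = 0.3156, y = 0.7117
  B: x = 0.6844, y = 0.2883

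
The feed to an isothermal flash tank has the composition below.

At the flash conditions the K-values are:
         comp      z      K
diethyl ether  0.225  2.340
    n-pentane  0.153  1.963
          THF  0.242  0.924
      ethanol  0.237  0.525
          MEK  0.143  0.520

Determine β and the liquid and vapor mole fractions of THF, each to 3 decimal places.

β = 0.564, x_THF = 0.253, y_THF = 0.234

Material balance + equilibrium reduce to Σ zᵢ(Kᵢ−1)/(1+β(Kᵢ−1)) = 0.
g(0) = ΣzᵢKᵢ − 1 = 0.249 and g(1) = 1 − Σzᵢ/Kᵢ = -0.162, so a root lies in (0, 1).
Newton iteration, β⁰ = 0.33:
  β = 0.330: g = 0.0869, g' = -0.399 → β = 0.548
  β = 0.548: g = 0.0058, g' = -0.355 → β = 0.564
Converged at β = 0.564.
Compositions from xᵢ = zᵢ/(1+β(Kᵢ−1)), yᵢ = Kᵢxᵢ:
  diethyl ether: x = 0.128, y = 0.300
  n-pentane: x = 0.099, y = 0.195
  THF: x = 0.253, y = 0.234
  ethanol: x = 0.324, y = 0.170
  MEK: x = 0.196, y = 0.102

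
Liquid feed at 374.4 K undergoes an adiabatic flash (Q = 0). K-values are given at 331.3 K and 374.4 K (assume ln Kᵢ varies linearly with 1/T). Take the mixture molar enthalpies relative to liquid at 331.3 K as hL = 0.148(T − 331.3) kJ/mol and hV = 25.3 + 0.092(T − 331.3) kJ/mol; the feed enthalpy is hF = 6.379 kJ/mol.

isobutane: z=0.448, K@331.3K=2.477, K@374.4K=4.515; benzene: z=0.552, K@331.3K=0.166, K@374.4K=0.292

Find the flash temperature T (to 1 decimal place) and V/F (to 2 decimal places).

T = 336.9 K, V/F = 0.22

Adiabatic flash: solve Rachford–Rice at each trial T, then check hF = ψ·hV(T) + (1−ψ)·hL(T).
  T = 331.3 K: K = (2.477, 0.166), RR gives ψ = 0.163, H_out = 4.135 kJ/mol
  T = 374.4 K: K = (4.515, 0.292), RR gives ψ = 0.476, H_out = 17.266 kJ/mol
  T = 352.9 K: K = (3.408, 0.224), RR gives ψ = 0.348, H_out = 11.586 kJ/mol
  T = 342.1 K: K = (2.920, 0.194), RR gives ψ = 0.268, H_out = 8.223 kJ/mol
  T = 336.7 K: K = (2.693, 0.180), RR gives ψ = 0.220, H_out = 6.300 kJ/mol
  T = 339.4 K: K = (2.805, 0.187), RR gives ψ = 0.245, H_out = 7.287 kJ/mol
  T = 338.0 K: K = (2.747, 0.183), RR gives ψ = 0.232, H_out = 6.782 kJ/mol
Linear interpolation between T = 336.7 (H_out = 6.300) and T = 338.0 (H_out = 6.782) on hF = 6.379 gives T ≈ 336.9 K, at which ψ = 0.22.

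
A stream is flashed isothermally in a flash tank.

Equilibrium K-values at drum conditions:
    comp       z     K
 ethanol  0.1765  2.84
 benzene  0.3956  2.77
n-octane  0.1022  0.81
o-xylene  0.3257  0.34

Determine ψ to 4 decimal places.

ψ = 0.7376

Iterate (Newton) starting at ψ = 0.5:
  ψ = 0.5000: g = 0.19832, g' = -0.8315 → ψ = 0.7385
  ψ = 0.7385: g = -0.00079, g' = -0.8852 → ψ = 0.7376
Converged at ψ = 0.7376.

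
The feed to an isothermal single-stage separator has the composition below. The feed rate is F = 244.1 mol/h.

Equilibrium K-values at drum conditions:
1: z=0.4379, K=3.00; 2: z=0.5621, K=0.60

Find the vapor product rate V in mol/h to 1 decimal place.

V = 198.6 mol/h

Iterate (Newton) starting at ψ = 0.65:
  ψ = 0.6500: g = 0.07694, g' = -0.4954 → ψ = 0.8053
  ψ = 0.8053: g = 0.00378, g' = -0.4527 → ψ = 0.8137
Converged at ψ = 0.8137.
Then V = ψ·F = 0.8137·244.1 = 198.6 mol/h and L = F − V = 45.5 mol/h.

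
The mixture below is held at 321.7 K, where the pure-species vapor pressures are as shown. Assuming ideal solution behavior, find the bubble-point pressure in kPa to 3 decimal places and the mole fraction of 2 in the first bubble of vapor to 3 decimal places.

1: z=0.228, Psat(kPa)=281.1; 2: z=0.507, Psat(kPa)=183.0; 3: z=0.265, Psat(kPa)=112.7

At the bubble point ψ → 0, so ΣzᵢKᵢ = 1 with Kᵢ = Pᵢˢᵃᵗ/P ⇒ P = ΣzᵢPᵢˢᵃᵗ.
P = 0.228·281.1 + 0.507·183.0 + 0.265·112.7 = 186.737 kPa
yᵢ = zᵢPᵢˢᵃᵗ/P ⇒ y_2 = 0.507·183.0/186.737 = 0.497

Pbub = 186.737 kPa, y_2 = 0.497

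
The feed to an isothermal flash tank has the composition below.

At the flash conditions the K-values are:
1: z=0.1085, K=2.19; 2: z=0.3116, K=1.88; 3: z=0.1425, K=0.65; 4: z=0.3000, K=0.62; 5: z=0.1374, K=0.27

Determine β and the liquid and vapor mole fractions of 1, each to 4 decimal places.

Iterate (Newton) starting at β = 0.5:
  β = 0.5000: g = -0.08778, g' = -0.4500 → β = 0.3049
  β = 0.3049: g = -0.00287, g' = -0.4312 → β = 0.2983
Converged at β = 0.2983.
Compositions from xᵢ = zᵢ/(1+β(Kᵢ−1)), yᵢ = Kᵢxᵢ:
  1: x = 0.0801, y = 0.1754
  2: x = 0.2468, y = 0.4640
  3: x = 0.1591, y = 0.1034
  4: x = 0.3384, y = 0.2098
  5: x = 0.1756, y = 0.0474

β = 0.2983, x_1 = 0.0801, y_1 = 0.1754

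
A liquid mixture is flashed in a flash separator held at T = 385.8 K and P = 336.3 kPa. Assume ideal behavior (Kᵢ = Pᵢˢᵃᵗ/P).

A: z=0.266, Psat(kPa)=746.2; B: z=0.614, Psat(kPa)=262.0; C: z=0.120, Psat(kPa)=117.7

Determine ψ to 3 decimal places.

Raoult's law: Kᵢ = Pᵢˢᵃᵗ/P = Pᵢˢᵃᵗ/336.3.
  K_A = 746.2/336.3 = 2.21885, K_B = 262.0/336.3 = 0.77907, K_C = 117.7/336.3 = 0.34999
Material balance + equilibrium reduce to Σ zᵢ(Kᵢ−1)/(1+ψ(Kᵢ−1)) = 0.
g(0) = ΣzᵢKᵢ − 1 = 0.111 and g(1) = 1 − Σzᵢ/Kᵢ = -0.251, so a root lies in (0, 1).
Iterate (Newton) starting at ψ = 0.41:
  ψ = 0.410: g = -0.0393, g' = -0.306 → ψ = 0.282
  ψ = 0.282: g = 0.0013, g' = -0.329 → ψ = 0.285
Converged at ψ = 0.285.

ψ = 0.285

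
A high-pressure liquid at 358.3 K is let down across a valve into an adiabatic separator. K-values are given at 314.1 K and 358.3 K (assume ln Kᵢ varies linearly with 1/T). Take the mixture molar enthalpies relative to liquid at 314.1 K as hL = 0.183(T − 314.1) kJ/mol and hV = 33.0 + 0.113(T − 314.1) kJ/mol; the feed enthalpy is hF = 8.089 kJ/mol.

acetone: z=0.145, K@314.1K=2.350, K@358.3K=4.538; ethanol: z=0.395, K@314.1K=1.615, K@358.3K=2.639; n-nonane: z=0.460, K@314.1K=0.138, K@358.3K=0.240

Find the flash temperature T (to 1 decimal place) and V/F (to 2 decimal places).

T = 323.5 K, V/F = 0.20

Adiabatic flash: solve Rachford–Rice at each trial T, then check hF = ψ·hV(T) + (1−ψ)·hL(T).
  T = 314.1 K: K = (2.350, 1.615, 0.138), RR gives ψ = 0.056, H_out = 1.857 kJ/mol
  T = 358.3 K: K = (4.538, 2.639, 0.240), RR gives ψ = 0.482, H_out = 22.494 kJ/mol
  T = 336.2 K: K = (3.337, 2.098, 0.185), RR gives ψ = 0.327, H_out = 14.341 kJ/mol
  T = 325.1 K: K = (2.815, 1.848, 0.161), RR gives ψ = 0.217, H_out = 8.992 kJ/mol
  T = 319.6 K: K = (2.576, 1.730, 0.149), RR gives ψ = 0.145, H_out = 5.739 kJ/mol
  T = 322.4 K: K = (2.696, 1.789, 0.155), RR gives ψ = 0.183, H_out = 7.460 kJ/mol
  T = 323.8 K: K = (2.757, 1.820, 0.158), RR gives ψ = 0.201, H_out = 8.268 kJ/mol
Linear interpolation between T = 322.4 (H_out = 7.460) and T = 323.8 (H_out = 8.268) on hF = 8.089 gives T ≈ 323.5 K, at which ψ = 0.20.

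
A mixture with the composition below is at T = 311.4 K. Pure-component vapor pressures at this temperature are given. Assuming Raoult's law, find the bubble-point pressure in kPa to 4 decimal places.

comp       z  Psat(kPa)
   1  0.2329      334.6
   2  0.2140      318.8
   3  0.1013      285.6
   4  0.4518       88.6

At the bubble point ψ → 0, so ΣzᵢKᵢ = 1 with Kᵢ = Pᵢˢᵃᵗ/P ⇒ P = ΣzᵢPᵢˢᵃᵗ.
P = 0.2329·334.6 + 0.2140·318.8 + 0.1013·285.6 + 0.4518·88.6 = 215.1123 kPa

Pbub = 215.1123 kPa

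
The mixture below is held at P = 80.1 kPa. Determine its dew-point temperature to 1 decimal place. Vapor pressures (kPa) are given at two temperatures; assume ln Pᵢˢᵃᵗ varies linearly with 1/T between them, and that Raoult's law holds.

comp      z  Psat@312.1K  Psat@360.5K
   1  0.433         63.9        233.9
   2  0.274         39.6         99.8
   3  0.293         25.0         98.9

T = 338.6 K

Dew-point temperature: Σzᵢ·P/Pᵢˢᵃᵗ(T) = 1. Interpolate ln Pᵢˢᵃᵗ = aᵢ + bᵢ/T.
  T = 312.1 K: ΣzᵢP/Pᵢˢᵃᵗ = 2.0358
  T = 360.5 K: ΣzᵢP/Pᵢˢᵃᵗ = 0.6055
  T = 336.3 K: ΣzᵢP/Pᵢˢᵃᵗ = 1.0577
  T = 348.4 K: ΣzᵢP/Pᵢˢᵃᵗ = 0.7917
  T = 342.4 K: ΣzᵢP/Pᵢˢᵃᵗ = 0.9114
  T = 339.4 K: ΣzᵢP/Pᵢˢᵃᵗ = 0.9799
  T = 337.9 K: ΣzᵢP/Pᵢˢᵃᵗ = 1.0166
Interpolating between 337.9 K and 339.4 K gives T ≈ 338.6 K.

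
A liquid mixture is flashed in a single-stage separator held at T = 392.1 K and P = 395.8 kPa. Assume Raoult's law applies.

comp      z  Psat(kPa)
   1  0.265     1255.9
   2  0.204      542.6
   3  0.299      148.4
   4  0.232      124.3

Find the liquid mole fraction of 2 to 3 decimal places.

Raoult's law: Kᵢ = Pᵢˢᵃᵗ/P = Pᵢˢᵃᵗ/395.8.
  K_1 = 1255.9/395.8 = 3.17307, K_2 = 542.6/395.8 = 1.37089, K_3 = 148.4/395.8 = 0.37494, K_4 = 124.3/395.8 = 0.31405
Rachford–Rice: g(V/F) = Σ zᵢ(Kᵢ−1)/(1+V/F(Kᵢ−1)) = 0.
Feasibility: ΣzᵢKᵢ = 1.305, Σzᵢ/Kᵢ = 1.769 — both > 1, two phases present.
Newton–Raphson from V/F = 0.5:
  V/F = 0.500: g = -0.1743, g' = -0.807 → V/F = 0.284
Converged at V/F = 0.284.
Compositions from xᵢ = zᵢ/(1+V/F(Kᵢ−1)), yᵢ = Kᵢxᵢ:
  1: x = 0.164, y = 0.520
  2: x = 0.185, y = 0.253
  3: x = 0.363, y = 0.136
  4: x = 0.288, y = 0.090

x_2 = 0.185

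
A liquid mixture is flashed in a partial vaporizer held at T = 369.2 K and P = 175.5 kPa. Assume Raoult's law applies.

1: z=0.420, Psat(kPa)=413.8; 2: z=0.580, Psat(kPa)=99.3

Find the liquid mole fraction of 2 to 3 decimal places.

x_2 = 0.758

Raoult's law: Kᵢ = Pᵢˢᵃᵗ/P = Pᵢˢᵃᵗ/175.5.
  K_1 = 413.8/175.5 = 2.35783, K_2 = 99.3/175.5 = 0.56581
Let ψ = V/F and solve Σ zᵢ(Kᵢ−1)/(1+ψ(Kᵢ−1)) = 0.
Check two-phase: ΣzᵢKᵢ = 1.318 > 1 and Σzᵢ/Kᵢ = 1.203 > 1, so g(0) = 0.318 > 0 and g(1) = -0.203 < 0.
Binary case is linear: z₁(K₁−1)(1+ψ(K₂−1)) + z₂(K₂−1)(1+ψ(K₁−1)) = 0
⇒ ψ = [z₁(K₁−1)+z₂(K₂−1)] / [−(K₁−1)(K₂−1)] = 0.3185/0.5896 = 0.540
Compositions from xᵢ = zᵢ/(1+ψ(Kᵢ−1)), yᵢ = Kᵢxᵢ:
  1: x = 0.242, y = 0.571
  2: x = 0.758, y = 0.429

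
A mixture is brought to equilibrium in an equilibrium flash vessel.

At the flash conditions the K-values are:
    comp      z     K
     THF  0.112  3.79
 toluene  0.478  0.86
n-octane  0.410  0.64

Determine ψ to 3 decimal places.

ψ = 0.142

Rachford–Rice: g(ψ) = Σ zᵢ(Kᵢ−1)/(1+ψ(Kᵢ−1)) = 0.
g(0) = ΣzᵢKᵢ − 1 = 0.098 and g(1) = 1 − Σzᵢ/Kᵢ = -0.226, so a root lies in (0, 1).
Newton iteration, ψ⁰ = 0.5:
  ψ = 0.500: g = -0.1215, g' = -0.242 → ψ = 0.000
  ψ = 0.000: g = 0.0980, g' = -0.934 → ψ = 0.105
  ψ = 0.105: g = 0.0205, g' = -0.589 → ψ = 0.140
  ψ = 0.140: g = 0.0012, g' = -0.520 → ψ = 0.142
Converged at ψ = 0.142.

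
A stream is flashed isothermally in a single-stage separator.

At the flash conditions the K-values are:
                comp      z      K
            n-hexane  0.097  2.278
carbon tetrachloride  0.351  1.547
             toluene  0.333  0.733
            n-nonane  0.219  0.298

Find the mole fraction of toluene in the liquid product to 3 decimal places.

Let β = V/F and solve Σ zᵢ(Kᵢ−1)/(1+β(Kᵢ−1)) = 0.
Feasibility: ΣzᵢKᵢ = 1.073, Σzᵢ/Kᵢ = 1.459 — both > 1, two phases present.
Newton–Raphson from β = 0.35:
  β = 0.350: g = -0.0551, g' = -0.368 → β = 0.200
  β = 0.200: g = -0.0011, g' = -0.358 → β = 0.197
Converged at β = 0.197.
Compositions from xᵢ = zᵢ/(1+β(Kᵢ−1)), yᵢ = Kᵢxᵢ:
  n-hexane: x = 0.077, y = 0.176
  carbon tetrachloride: x = 0.317, y = 0.490
  toluene: x = 0.352, y = 0.258
  n-nonane: x = 0.254, y = 0.076

x_toluene = 0.352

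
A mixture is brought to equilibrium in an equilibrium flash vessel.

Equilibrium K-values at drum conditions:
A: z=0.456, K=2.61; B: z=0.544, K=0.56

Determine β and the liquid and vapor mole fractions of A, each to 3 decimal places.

Binary case is linear: z₁(K₁−1)(1+β(K₂−1)) + z₂(K₂−1)(1+β(K₁−1)) = 0
⇒ β = [z₁(K₁−1)+z₂(K₂−1)] / [−(K₁−1)(K₂−1)] = 0.4948/0.7084 = 0.698
Compositions from xᵢ = zᵢ/(1+β(Kᵢ−1)), yᵢ = Kᵢxᵢ:
  A: x = 0.215, y = 0.560
  B: x = 0.785, y = 0.440

β = 0.698, x_A = 0.215, y_A = 0.560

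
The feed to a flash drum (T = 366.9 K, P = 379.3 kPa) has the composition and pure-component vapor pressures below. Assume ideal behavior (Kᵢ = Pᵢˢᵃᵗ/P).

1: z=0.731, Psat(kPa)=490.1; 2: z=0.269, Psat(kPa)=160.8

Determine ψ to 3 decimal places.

ψ = 0.348

Raoult's law: Kᵢ = Pᵢˢᵃᵗ/P = Pᵢˢᵃᵗ/379.3.
  K_1 = 490.1/379.3 = 1.29212, K_2 = 160.8/379.3 = 0.42394
Let ψ = V/F and solve Σ zᵢ(Kᵢ−1)/(1+ψ(Kᵢ−1)) = 0.
g(0) = ΣzᵢKᵢ − 1 = 0.059 and g(1) = 1 − Σzᵢ/Kᵢ = -0.200, so a root lies in (0, 1).
Binary case is linear: z₁(K₁−1)(1+ψ(K₂−1)) + z₂(K₂−1)(1+ψ(K₁−1)) = 0
⇒ ψ = [z₁(K₁−1)+z₂(K₂−1)] / [−(K₁−1)(K₂−1)] = 0.0586/0.1683 = 0.348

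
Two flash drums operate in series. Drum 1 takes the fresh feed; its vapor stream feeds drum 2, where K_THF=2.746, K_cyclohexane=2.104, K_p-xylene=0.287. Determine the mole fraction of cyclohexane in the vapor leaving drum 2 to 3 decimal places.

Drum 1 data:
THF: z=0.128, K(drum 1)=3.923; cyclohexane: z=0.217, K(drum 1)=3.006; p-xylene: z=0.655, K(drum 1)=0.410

Drum 1:
Rachford–Rice: g(ψ₁) = Σ zᵢ(Kᵢ−1)/(1+ψ₁(Kᵢ−1)) = 0.
g(0) = ΣzᵢKᵢ − 1 = 0.423 and g(1) = 1 − Σzᵢ/Kᵢ = -0.702, so a root lies in (0, 1).
Iterate (Newton) starting at ψ₁ = 0.5:
  ψ₁ = 0.500: g = -0.1788, g' = -0.857 → ψ₁ = 0.291
  ψ₁ = 0.291: g = 0.0102, g' = -0.999 → ψ₁ = 0.301
  ψ₁ = 0.301: g = 0.0001, g' = -0.985 → ψ₁ = 0.302
Converged at ψ₁ = 0.302.
Drum-1 compositions:
  THF: x = 0.068, y = 0.267
  cyclohexane: x = 0.135, y = 0.406
  p-xylene: x = 0.797, y = 0.327
Drum-2 feed = drum-1 vapor: z₂ = (0.2669, 0.4064, 0.3267).
Drum 2:
Let ψ₂ = V/F and solve Σ zᵢ(Kᵢ−1)/(1+ψ₂(Kᵢ−1)) = 0.
Check two-phase: ΣzᵢKᵢ = 1.682 > 1 and Σzᵢ/Kᵢ = 1.429 > 1, so g(0) = 0.682 > 0 and g(1) = -0.429 < 0.
Newton iteration, ψ₂⁰ = 0.5:
  ψ₂ = 0.500: g = 0.1760, g' = -0.839 → ψ₂ = 0.710
  ψ₂ = 0.710: g = -0.0119, g' = -0.999 → ψ₂ = 0.698
Converged at ψ₂ = 0.698.
  THF: x = 0.120, y = 0.330
  cyclohexane: x = 0.230, y = 0.483
  p-xylene: x = 0.650, y = 0.187

y_cyclohexane (drum 2) = 0.483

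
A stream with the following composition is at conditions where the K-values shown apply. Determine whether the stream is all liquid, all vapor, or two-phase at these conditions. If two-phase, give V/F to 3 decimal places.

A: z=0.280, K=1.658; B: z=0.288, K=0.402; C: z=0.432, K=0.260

ΣzᵢKᵢ = 0.692; Σzᵢ/Kᵢ = 2.547.
Since ΣzᵢKᵢ < 1 the mixture is below its bubble point — single liquid phase.

all liquid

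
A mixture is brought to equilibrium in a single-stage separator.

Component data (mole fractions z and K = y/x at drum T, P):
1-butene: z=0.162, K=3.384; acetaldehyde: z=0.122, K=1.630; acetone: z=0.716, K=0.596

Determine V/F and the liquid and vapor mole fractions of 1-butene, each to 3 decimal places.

Material balance + equilibrium reduce to Σ zᵢ(Kᵢ−1)/(1+V/F(Kᵢ−1)) = 0.
Check two-phase: ΣzᵢKᵢ = 1.174 > 1 and Σzᵢ/Kᵢ = 1.324 > 1, so g(0) = 0.174 > 0 and g(1) = -0.324 < 0.
Newton–Raphson from V/F = 0.5:
  V/F = 0.500: g = -0.1278, g' = -0.403 → V/F = 0.183
  V/F = 0.183: g = 0.0255, g' = -0.622 → V/F = 0.224
  V/F = 0.224: g = 0.0011, g' = -0.570 → V/F = 0.226
Converged at V/F = 0.226.
Compositions from xᵢ = zᵢ/(1+V/F(Kᵢ−1)), yᵢ = Kᵢxᵢ:
  1-butene: x = 0.105, y = 0.356
  acetaldehyde: x = 0.107, y = 0.174
  acetone: x = 0.788, y = 0.470

V/F = 0.226, x_1-butene = 0.105, y_1-butene = 0.356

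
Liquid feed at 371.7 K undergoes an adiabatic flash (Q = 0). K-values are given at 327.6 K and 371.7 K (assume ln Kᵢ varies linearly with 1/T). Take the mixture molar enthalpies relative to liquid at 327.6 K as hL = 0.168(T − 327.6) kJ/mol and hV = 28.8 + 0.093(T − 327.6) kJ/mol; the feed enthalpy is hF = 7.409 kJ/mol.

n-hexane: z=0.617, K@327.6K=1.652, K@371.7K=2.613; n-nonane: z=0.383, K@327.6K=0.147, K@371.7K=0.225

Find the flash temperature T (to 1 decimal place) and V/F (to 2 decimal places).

T = 333.1 K, V/F = 0.23

Adiabatic flash: solve Rachford–Rice at each trial T, then check hF = ψ·hV(T) + (1−ψ)·hL(T).
  T = 327.6 K: K = (1.652, 0.147), RR gives ψ = 0.136, H_out = 3.914 kJ/mol
  T = 371.7 K: K = (2.613, 0.225), RR gives ψ = 0.559, H_out = 21.651 kJ/mol
  T = 349.6 K: K = (2.107, 0.184), RR gives ψ = 0.410, H_out = 14.836 kJ/mol
  T = 338.6 K: K = (1.873, 0.165), RR gives ψ = 0.300, H_out = 10.250 kJ/mol
  T = 333.1 K: K = (1.761, 0.156), RR gives ψ = 0.228, H_out = 7.386 kJ/mol
  T = 335.9 K: K = (1.818, 0.161), RR gives ψ = 0.267, H_out = 8.906 kJ/mol
  T = 334.5 K: K = (1.789, 0.158), RR gives ψ = 0.248, H_out = 8.164 kJ/mol
Linear interpolation between T = 333.1 (H_out = 7.386) and T = 334.5 (H_out = 8.164) on hF = 7.409 gives T ≈ 333.1 K, at which ψ = 0.23.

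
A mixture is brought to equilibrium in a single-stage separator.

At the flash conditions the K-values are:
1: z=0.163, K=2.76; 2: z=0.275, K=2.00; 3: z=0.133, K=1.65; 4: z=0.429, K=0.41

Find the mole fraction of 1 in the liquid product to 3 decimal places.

x_1 = 0.081

Rachford–Rice: g(β) = Σ zᵢ(Kᵢ−1)/(1+β(Kᵢ−1)) = 0.
Check two-phase: ΣzᵢKᵢ = 1.395 > 1 and Σzᵢ/Kᵢ = 1.324 > 1, so g(0) = 0.395 > 0 and g(1) = -0.324 < 0.
Iterate (Newton) starting at β = 0.55:
  β = 0.550: g = 0.0122, g' = -0.603 → β = 0.570
Converged at β = 0.570.
Compositions from xᵢ = zᵢ/(1+β(Kᵢ−1)), yᵢ = Kᵢxᵢ:
  1: x = 0.081, y = 0.225
  2: x = 0.175, y = 0.350
  3: x = 0.097, y = 0.160
  4: x = 0.646, y = 0.265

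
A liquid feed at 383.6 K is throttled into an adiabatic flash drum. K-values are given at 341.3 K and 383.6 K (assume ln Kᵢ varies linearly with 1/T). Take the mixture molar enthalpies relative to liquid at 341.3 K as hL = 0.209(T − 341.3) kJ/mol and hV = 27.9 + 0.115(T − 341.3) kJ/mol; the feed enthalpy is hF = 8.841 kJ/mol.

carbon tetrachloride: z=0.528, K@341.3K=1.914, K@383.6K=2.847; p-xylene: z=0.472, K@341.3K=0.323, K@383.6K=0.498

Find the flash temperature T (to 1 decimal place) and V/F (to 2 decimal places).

T = 343.8 K, V/F = 0.30

Adiabatic flash: solve Rachford–Rice at each trial T, then check hF = ψ·hV(T) + (1−ψ)·hL(T).
  T = 341.3 K: K = (1.914, 0.323), RR gives ψ = 0.263, H_out = 7.352 kJ/mol
  T = 383.6 K: K = (2.847, 0.498), RR gives ψ = 0.796, H_out = 27.890 kJ/mol
  T = 362.5 K: K = (2.363, 0.406), RR gives ψ = 0.543, H_out = 18.500 kJ/mol
  T = 351.9 K: K = (2.133, 0.364), RR gives ψ = 0.413, H_out = 13.330 kJ/mol
  T = 346.6 K: K = (2.022, 0.343), RR gives ψ = 0.342, H_out = 10.478 kJ/mol
  T = 344.0 K: K = (1.969, 0.333), RR gives ψ = 0.305, H_out = 8.984 kJ/mol
  T = 342.6 K: K = (1.940, 0.328), RR gives ψ = 0.284, H_out = 8.149 kJ/mol
Linear interpolation between T = 342.6 (H_out = 8.149) and T = 344.0 (H_out = 8.984) on hF = 8.841 gives T ≈ 343.8 K, at which ψ = 0.30.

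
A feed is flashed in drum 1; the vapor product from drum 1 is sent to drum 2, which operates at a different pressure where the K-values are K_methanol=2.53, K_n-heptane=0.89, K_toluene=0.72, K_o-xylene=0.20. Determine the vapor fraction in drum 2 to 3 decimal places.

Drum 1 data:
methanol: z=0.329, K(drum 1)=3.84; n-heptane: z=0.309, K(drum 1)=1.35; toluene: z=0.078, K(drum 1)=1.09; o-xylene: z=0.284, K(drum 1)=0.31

Drum 1:
Material balance + equilibrium reduce to Σ zᵢ(Kᵢ−1)/(1+ψ₁(Kᵢ−1)) = 0.
Feasibility: ΣzᵢKᵢ = 1.854, Σzᵢ/Kᵢ = 1.302 — both > 1, two phases present.
Newton iteration, ψ₁⁰ = 0.5:
  ψ₁ = 0.500: g = 0.1857, g' = -0.796 → ψ₁ = 0.733
  ψ₁ = 0.733: g = -0.0008, g' = -0.858 → ψ₁ = 0.732
Converged at ψ₁ = 0.732.
Drum-1 compositions:
  methanol: x = 0.107, y = 0.410
  n-heptane: x = 0.246, y = 0.332
  toluene: x = 0.073, y = 0.080
  o-xylene: x = 0.574, y = 0.178
Drum-2 feed = drum-1 vapor: z₂ = (0.4102, 0.3321, 0.0798, 0.1779).
Drum 2:
Rachford–Rice: g(ψ₂) = Σ zᵢ(Kᵢ−1)/(1+ψ₂(Kᵢ−1)) = 0.
g(0) = ΣzᵢKᵢ − 1 = 0.426 and g(1) = 1 − Σzᵢ/Kᵢ = -0.536, so a root lies in (0, 1).
Newton–Raphson from ψ₂ = 0.5:
  ψ₂ = 0.500: g = 0.0537, g' = -0.638 → ψ₂ = 0.584
  ψ₂ = 0.584: g = -0.0016, g' = -0.683 → ψ₂ = 0.582
Converged at ψ₂ = 0.582.
  methanol: x = 0.217, y = 0.549
  n-heptane: x = 0.355, y = 0.316
  toluene: x = 0.095, y = 0.069
  o-xylene: x = 0.333, y = 0.067

V/F (drum 2) = 0.582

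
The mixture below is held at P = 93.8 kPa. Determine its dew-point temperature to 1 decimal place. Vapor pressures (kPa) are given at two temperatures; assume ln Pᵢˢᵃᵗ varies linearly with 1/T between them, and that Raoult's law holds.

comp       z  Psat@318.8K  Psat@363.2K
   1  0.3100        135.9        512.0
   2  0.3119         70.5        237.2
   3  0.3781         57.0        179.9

T = 326.2 K

Dew-point temperature: Σzᵢ·P/Pᵢˢᵃᵗ(T) = 1. Interpolate ln Pᵢˢᵃᵗ = aᵢ + bᵢ/T.
  T = 318.8 K: ΣzᵢP/Pᵢˢᵃᵗ = 1.2512
  T = 363.2 K: ΣzᵢP/Pᵢˢᵃᵗ = 0.3773
  T = 341.0 K: ΣzᵢP/Pᵢˢᵃᵗ = 0.6604
  T = 329.9 K: ΣzᵢP/Pᵢˢᵃᵗ = 0.8992
  T = 324.4 K: ΣzᵢP/Pᵢˢᵃᵗ = 1.0560
  T = 327.1 K: ΣzᵢP/Pᵢˢᵃᵗ = 0.9752
  T = 325.8 K: ΣzᵢP/Pᵢˢᵃᵗ = 1.0132
  T = 326.5 K: ΣzᵢP/Pᵢˢᵃᵗ = 0.9925
Interpolating between 325.8 K and 326.5 K gives T ≈ 326.2 K.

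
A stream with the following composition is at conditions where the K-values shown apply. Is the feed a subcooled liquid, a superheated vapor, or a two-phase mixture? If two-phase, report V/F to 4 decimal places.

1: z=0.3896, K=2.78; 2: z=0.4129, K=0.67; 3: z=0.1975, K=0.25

two-phase, V/F = 0.4521

ΣzᵢKᵢ = 1.4091; Σzᵢ/Kᵢ = 1.5464.
Both exceed 1, so a two-phase solution exists.
Let ψ = V/F and solve Σ zᵢ(Kᵢ−1)/(1+ψ(Kᵢ−1)) = 0.
Iterate (Newton) starting at ψ = 0.5:
  ψ = 0.5000: g = -0.03326, g' = -0.6945 → ψ = 0.4521
Converged at ψ = 0.4521.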